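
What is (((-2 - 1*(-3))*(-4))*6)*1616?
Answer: -38784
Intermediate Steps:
(((-2 - 1*(-3))*(-4))*6)*1616 = (((-2 + 3)*(-4))*6)*1616 = ((1*(-4))*6)*1616 = -4*6*1616 = -24*1616 = -38784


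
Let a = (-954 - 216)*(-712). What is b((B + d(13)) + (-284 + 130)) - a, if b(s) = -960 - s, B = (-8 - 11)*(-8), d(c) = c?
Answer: -834011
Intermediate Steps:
B = 152 (B = -19*(-8) = 152)
a = 833040 (a = -1170*(-712) = 833040)
b((B + d(13)) + (-284 + 130)) - a = (-960 - ((152 + 13) + (-284 + 130))) - 1*833040 = (-960 - (165 - 154)) - 833040 = (-960 - 1*11) - 833040 = (-960 - 11) - 833040 = -971 - 833040 = -834011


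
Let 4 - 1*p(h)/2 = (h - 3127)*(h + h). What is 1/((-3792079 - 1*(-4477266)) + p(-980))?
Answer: -1/15414245 ≈ -6.4875e-8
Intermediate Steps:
p(h) = 8 - 4*h*(-3127 + h) (p(h) = 8 - 2*(h - 3127)*(h + h) = 8 - 2*(-3127 + h)*2*h = 8 - 4*h*(-3127 + h))
1/((-3792079 - 1*(-4477266)) + p(-980)) = 1/((-3792079 - 1*(-4477266)) + (8 - 4*(-980)² + 12508*(-980))) = 1/((-3792079 + 4477266) + (8 - 4*960400 - 12257840)) = 1/(685187 + (8 - 3841600 - 12257840)) = 1/(685187 - 16099432) = 1/(-15414245) = -1/15414245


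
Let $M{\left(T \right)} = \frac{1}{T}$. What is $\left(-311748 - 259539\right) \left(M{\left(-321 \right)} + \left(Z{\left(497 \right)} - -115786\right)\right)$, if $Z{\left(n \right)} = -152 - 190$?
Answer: $- \frac{7056827047367}{107} \approx -6.5952 \cdot 10^{10}$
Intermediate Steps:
$Z{\left(n \right)} = -342$ ($Z{\left(n \right)} = -152 - 190 = -342$)
$\left(-311748 - 259539\right) \left(M{\left(-321 \right)} + \left(Z{\left(497 \right)} - -115786\right)\right) = \left(-311748 - 259539\right) \left(\frac{1}{-321} - -115444\right) = - 571287 \left(- \frac{1}{321} + \left(-342 + 115786\right)\right) = - 571287 \left(- \frac{1}{321} + 115444\right) = \left(-571287\right) \frac{37057523}{321} = - \frac{7056827047367}{107}$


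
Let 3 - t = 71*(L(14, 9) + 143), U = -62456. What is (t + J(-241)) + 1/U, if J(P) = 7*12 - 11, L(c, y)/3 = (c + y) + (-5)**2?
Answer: -1267919257/62456 ≈ -20301.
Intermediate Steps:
L(c, y) = 75 + 3*c + 3*y (L(c, y) = 3*((c + y) + (-5)**2) = 3*((c + y) + 25) = 3*(25 + c + y) = 75 + 3*c + 3*y)
J(P) = 73 (J(P) = 84 - 11 = 73)
t = -20374 (t = 3 - 71*((75 + 3*14 + 3*9) + 143) = 3 - 71*((75 + 42 + 27) + 143) = 3 - 71*(144 + 143) = 3 - 71*287 = 3 - 1*20377 = 3 - 20377 = -20374)
(t + J(-241)) + 1/U = (-20374 + 73) + 1/(-62456) = -20301 - 1/62456 = -1267919257/62456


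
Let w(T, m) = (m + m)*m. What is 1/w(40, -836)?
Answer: 1/1397792 ≈ 7.1541e-7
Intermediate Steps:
w(T, m) = 2*m**2 (w(T, m) = (2*m)*m = 2*m**2)
1/w(40, -836) = 1/(2*(-836)**2) = 1/(2*698896) = 1/1397792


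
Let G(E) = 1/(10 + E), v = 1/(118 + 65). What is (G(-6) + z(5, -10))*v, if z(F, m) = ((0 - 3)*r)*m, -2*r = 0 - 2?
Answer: 121/732 ≈ 0.16530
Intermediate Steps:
r = 1 (r = -(0 - 2)/2 = -½*(-2) = 1)
v = 1/183 ≈ 0.0054645
z(F, m) = -3*m (z(F, m) = ((0 - 3)*1)*m = (-3*1)*m = -3*m)
(G(-6) + z(5, -10))*v = (1/(10 - 6) - 3*(-10))*(1/183) = (1/4 + 30)*(1/183) = (¼ + 30)*(1/183) = (121/4)*(1/183) = 121/732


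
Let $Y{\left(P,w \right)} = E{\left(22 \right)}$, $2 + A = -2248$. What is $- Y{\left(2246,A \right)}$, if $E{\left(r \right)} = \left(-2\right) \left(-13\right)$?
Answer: $-26$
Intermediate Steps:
$A = -2250$ ($A = -2 - 2248 = -2250$)
$E{\left(r \right)} = 26$
$Y{\left(P,w \right)} = 26$
$- Y{\left(2246,A \right)} = \left(-1\right) 26 = -26$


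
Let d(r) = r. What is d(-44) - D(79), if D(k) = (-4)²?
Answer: -60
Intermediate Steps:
D(k) = 16
d(-44) - D(79) = -44 - 1*16 = -44 - 16 = -60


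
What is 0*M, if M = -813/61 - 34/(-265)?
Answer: 0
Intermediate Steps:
M = -213371/16165 (M = -813*1/61 - 34*(-1/265) = -813/61 + 34/265 = -213371/16165 ≈ -13.200)
0*M = 0*(-213371/16165) = 0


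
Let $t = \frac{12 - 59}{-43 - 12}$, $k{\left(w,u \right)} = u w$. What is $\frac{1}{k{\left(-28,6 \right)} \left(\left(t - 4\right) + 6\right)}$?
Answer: $- \frac{55}{26376} \approx -0.0020852$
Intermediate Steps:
$t = \frac{47}{55}$ ($t = - \frac{47}{-55} = \left(-47\right) \left(- \frac{1}{55}\right) = \frac{47}{55} \approx 0.85455$)
$\frac{1}{k{\left(-28,6 \right)} \left(\left(t - 4\right) + 6\right)} = \frac{1}{6 \left(-28\right) \left(\left(\frac{47}{55} - 4\right) + 6\right)} = \frac{1}{\left(-168\right) \left(- \frac{173}{55} + 6\right)} = \frac{1}{\left(-168\right) \frac{157}{55}} = \frac{1}{- \frac{26376}{55}} = - \frac{55}{26376}$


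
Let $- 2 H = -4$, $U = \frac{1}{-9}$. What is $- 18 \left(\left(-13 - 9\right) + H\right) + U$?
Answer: $\frac{3239}{9} \approx 359.89$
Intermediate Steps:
$U = - \frac{1}{9} \approx -0.11111$
$H = 2$ ($H = \left(- \frac{1}{2}\right) \left(-4\right) = 2$)
$- 18 \left(\left(-13 - 9\right) + H\right) + U = - 18 \left(\left(-13 - 9\right) + 2\right) - \frac{1}{9} = - 18 \left(-22 + 2\right) - \frac{1}{9} = \left(-18\right) \left(-20\right) - \frac{1}{9} = 360 - \frac{1}{9} = \frac{3239}{9}$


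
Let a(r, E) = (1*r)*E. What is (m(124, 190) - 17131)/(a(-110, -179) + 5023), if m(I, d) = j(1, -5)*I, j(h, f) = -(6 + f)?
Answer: -17255/24713 ≈ -0.69822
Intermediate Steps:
j(h, f) = -6 - f
m(I, d) = -I (m(I, d) = (-6 - 1*(-5))*I = (-6 + 5)*I = -I)
a(r, E) = E*r (a(r, E) = r*E = E*r)
(m(124, 190) - 17131)/(a(-110, -179) + 5023) = (-1*124 - 17131)/(-179*(-110) + 5023) = (-124 - 17131)/(19690 + 5023) = -17255/24713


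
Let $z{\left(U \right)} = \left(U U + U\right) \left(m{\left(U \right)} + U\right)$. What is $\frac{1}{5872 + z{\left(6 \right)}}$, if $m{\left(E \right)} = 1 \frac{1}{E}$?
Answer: $\frac{1}{6131} \approx 0.00016311$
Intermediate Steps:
$m{\left(E \right)} = \frac{1}{E}$
$z{\left(U \right)} = \left(U + \frac{1}{U}\right) \left(U + U^{2}\right)$ ($z{\left(U \right)} = \left(U U + U\right) \left(\frac{1}{U} + U\right) = \left(U^{2} + U\right) \left(U + \frac{1}{U}\right) = \left(U + U^{2}\right) \left(U + \frac{1}{U}\right) = \left(U + \frac{1}{U}\right) \left(U + U^{2}\right)$)
$\frac{1}{5872 + z{\left(6 \right)}} = \frac{1}{5872 + \left(1 + 6 \left(1 + 6 + 6^{2}\right)\right)} = \frac{1}{5872 + \left(1 + 6 \left(1 + 6 + 36\right)\right)} = \frac{1}{5872 + \left(1 + 6 \cdot 43\right)} = \frac{1}{5872 + \left(1 + 258\right)} = \frac{1}{5872 + 259} = \frac{1}{6131}$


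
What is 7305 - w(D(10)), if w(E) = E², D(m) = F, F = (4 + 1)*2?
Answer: 7205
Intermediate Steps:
F = 10 (F = 5*2 = 10)
D(m) = 10
7305 - w(D(10)) = 7305 - 1*10² = 7305 - 1*100 = 7305 - 100 = 7205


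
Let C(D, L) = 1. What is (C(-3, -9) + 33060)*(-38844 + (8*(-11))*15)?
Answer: -1327862004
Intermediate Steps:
(C(-3, -9) + 33060)*(-38844 + (8*(-11))*15) = (1 + 33060)*(-38844 + (8*(-11))*15) = 33061*(-38844 - 88*15) = 33061*(-38844 - 1320) = 33061*(-40164) = -1327862004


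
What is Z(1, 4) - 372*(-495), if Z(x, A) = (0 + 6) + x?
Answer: 184147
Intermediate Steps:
Z(x, A) = 6 + x
Z(1, 4) - 372*(-495) = (6 + 1) - 372*(-495) = 7 + 184140 = 184147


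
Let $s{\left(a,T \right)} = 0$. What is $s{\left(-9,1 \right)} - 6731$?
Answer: $-6731$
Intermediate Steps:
$s{\left(-9,1 \right)} - 6731 = 0 - 6731 = -6731$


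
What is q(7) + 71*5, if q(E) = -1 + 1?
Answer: 355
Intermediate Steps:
q(E) = 0
q(7) + 71*5 = 0 + 71*5 = 0 + 355 = 355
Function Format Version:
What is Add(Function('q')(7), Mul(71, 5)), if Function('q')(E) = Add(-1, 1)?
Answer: 355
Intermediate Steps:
Function('q')(E) = 0
Add(Function('q')(7), Mul(71, 5)) = Add(0, Mul(71, 5)) = Add(0, 355) = 355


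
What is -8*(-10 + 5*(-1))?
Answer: 120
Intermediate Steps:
-8*(-10 + 5*(-1)) = -8*(-10 - 5) = -8*(-15) = 120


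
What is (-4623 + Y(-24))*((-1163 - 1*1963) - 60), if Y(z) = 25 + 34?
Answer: 14540904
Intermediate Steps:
Y(z) = 59
(-4623 + Y(-24))*((-1163 - 1*1963) - 60) = (-4623 + 59)*((-1163 - 1*1963) - 60) = -4564*((-1163 - 1963) - 60) = -4564*(-3126 - 60) = -4564*(-3186) = 14540904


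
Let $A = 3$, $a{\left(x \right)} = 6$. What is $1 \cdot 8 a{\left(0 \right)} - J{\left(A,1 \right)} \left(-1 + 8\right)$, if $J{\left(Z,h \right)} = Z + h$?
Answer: $20$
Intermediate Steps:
$1 \cdot 8 a{\left(0 \right)} - J{\left(A,1 \right)} \left(-1 + 8\right) = 1 \cdot 8 \cdot 6 - \left(3 + 1\right) \left(-1 + 8\right) = 8 \cdot 6 - 4 \cdot 7 = 48 - 28 = 20$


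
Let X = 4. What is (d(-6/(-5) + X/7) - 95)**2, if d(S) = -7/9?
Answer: 743044/81 ≈ 9173.4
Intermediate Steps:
d(S) = -7/9 (d(S) = -7*1/9 = -7/9)
(d(-6/(-5) + X/7) - 95)**2 = (-7/9 - 95)**2 = (-862/9)**2 = 743044/81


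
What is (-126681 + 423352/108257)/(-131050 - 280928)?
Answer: 13713681665/44599502346 ≈ 0.30749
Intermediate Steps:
(-126681 + 423352/108257)/(-131050 - 280928) = (-126681 + 423352*(1/108257))/(-411978) = (-126681 + 423352/108257)*(-1/411978) = -13713681665/108257*(-1/411978) = 13713681665/44599502346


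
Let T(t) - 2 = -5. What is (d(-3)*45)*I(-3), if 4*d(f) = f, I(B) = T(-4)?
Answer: 405/4 ≈ 101.25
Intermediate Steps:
T(t) = -3 (T(t) = 2 - 5 = -3)
I(B) = -3
d(f) = f/4
(d(-3)*45)*I(-3) = (((1/4)*(-3))*45)*(-3) = -3/4*45*(-3) = -135/4*(-3) = 405/4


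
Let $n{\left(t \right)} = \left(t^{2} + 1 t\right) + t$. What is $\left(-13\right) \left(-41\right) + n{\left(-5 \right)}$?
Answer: $548$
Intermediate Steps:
$n{\left(t \right)} = t^{2} + 2 t$ ($n{\left(t \right)} = \left(t^{2} + t\right) + t = \left(t + t^{2}\right) + t = t^{2} + 2 t$)
$\left(-13\right) \left(-41\right) + n{\left(-5 \right)} = \left(-13\right) \left(-41\right) - 5 \left(2 - 5\right) = 533 - -15 = 533 + 15 = 548$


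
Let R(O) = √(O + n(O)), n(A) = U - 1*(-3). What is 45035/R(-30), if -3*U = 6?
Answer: -45035*I*√29/29 ≈ -8362.8*I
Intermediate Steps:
U = -2 (U = -⅓*6 = -2)
n(A) = 1 (n(A) = -2 - 1*(-3) = -2 + 3 = 1)
R(O) = √(1 + O) (R(O) = √(O + 1) = √(1 + O))
45035/R(-30) = 45035/(√(1 - 30)) = 45035/(√(-29)) = 45035/((I*√29)) = 45035*(-I*√29/29) = -45035*I*√29/29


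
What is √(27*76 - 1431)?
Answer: 3*√69 ≈ 24.920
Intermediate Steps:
√(27*76 - 1431) = √(2052 - 1431) = √621 = 3*√69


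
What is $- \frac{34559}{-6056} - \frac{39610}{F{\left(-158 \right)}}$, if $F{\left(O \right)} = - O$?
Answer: $- \frac{117208919}{478424} \approx -244.99$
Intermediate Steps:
$- \frac{34559}{-6056} - \frac{39610}{F{\left(-158 \right)}} = - \frac{34559}{-6056} - \frac{39610}{\left(-1\right) \left(-158\right)} = \left(-34559\right) \left(- \frac{1}{6056}\right) - \frac{39610}{158} = \frac{34559}{6056} - \frac{19805}{79} = - \frac{117208919}{478424}$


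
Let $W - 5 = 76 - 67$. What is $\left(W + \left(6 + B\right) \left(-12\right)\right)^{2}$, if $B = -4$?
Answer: $100$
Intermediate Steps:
$W = 14$ ($W = 5 + \left(76 - 67\right) = 5 + 9 = 14$)
$\left(W + \left(6 + B\right) \left(-12\right)\right)^{2} = \left(14 + \left(6 - 4\right) \left(-12\right)\right)^{2} = \left(14 + 2 \left(-12\right)\right)^{2} = \left(14 - 24\right)^{2} = \left(-10\right)^{2} = 100$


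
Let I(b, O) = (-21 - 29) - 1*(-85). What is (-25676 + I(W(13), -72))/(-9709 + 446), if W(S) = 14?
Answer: 25641/9263 ≈ 2.7681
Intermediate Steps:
I(b, O) = 35 (I(b, O) = -50 + 85 = 35)
(-25676 + I(W(13), -72))/(-9709 + 446) = (-25676 + 35)/(-9709 + 446) = -25641/(-9263) = -25641*(-1/9263) = 25641/9263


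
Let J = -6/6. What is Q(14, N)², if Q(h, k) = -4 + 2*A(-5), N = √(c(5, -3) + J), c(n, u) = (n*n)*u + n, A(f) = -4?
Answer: 144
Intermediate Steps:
J = -1 (J = -6*⅙ = -1)
c(n, u) = n + u*n² (c(n, u) = n²*u + n = u*n² + n = n + u*n²)
N = I*√71 (N = √(5*(1 + 5*(-3)) - 1) = √(5*(1 - 15) - 1) = √(5*(-14) - 1) = √(-70 - 1) = √(-71) = I*√71 ≈ 8.4261*I)
Q(h, k) = -12 (Q(h, k) = -4 + 2*(-4) = -4 - 8 = -12)
Q(14, N)² = (-12)² = 144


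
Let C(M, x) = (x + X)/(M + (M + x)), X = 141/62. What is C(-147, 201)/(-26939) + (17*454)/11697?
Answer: 399662157341/605632738326 ≈ 0.65991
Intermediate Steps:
X = 141/62 (X = 141*(1/62) = 141/62 ≈ 2.2742)
C(M, x) = (141/62 + x)/(x + 2*M) (C(M, x) = (x + 141/62)/(M + (M + x)) = (141/62 + x)/(x + 2*M))
C(-147, 201)/(-26939) + (17*454)/11697 = ((141/62 + 201)/(201 + 2*(-147)))/(-26939) + (17*454)/11697 = ((12603/62)/(201 - 294))*(-1/26939) + 7718*(1/11697) = ((12603/62)/(-93))*(-1/26939) + 7718/11697 = -1/93*12603/62*(-1/26939) + 7718/11697 = -4201/1922*(-1/26939) + 7718/11697 = 4201/51776758 + 7718/11697 = 399662157341/605632738326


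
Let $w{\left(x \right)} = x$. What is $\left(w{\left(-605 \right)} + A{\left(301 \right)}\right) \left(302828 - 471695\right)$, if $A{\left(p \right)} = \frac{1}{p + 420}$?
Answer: $\frac{73660460868}{721} \approx 1.0216 \cdot 10^{8}$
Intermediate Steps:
$A{\left(p \right)} = \frac{1}{420 + p}$
$\left(w{\left(-605 \right)} + A{\left(301 \right)}\right) \left(302828 - 471695\right) = \left(-605 + \frac{1}{420 + 301}\right) \left(302828 - 471695\right) = \left(-605 + \frac{1}{721}\right) \left(-168867\right) = \left(- \frac{436204}{721}\right) \left(-168867\right) = \frac{73660460868}{721}$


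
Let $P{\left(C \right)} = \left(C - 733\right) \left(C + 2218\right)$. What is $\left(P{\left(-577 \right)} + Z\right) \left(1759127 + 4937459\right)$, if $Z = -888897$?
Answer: $-20348293095702$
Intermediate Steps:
$P{\left(C \right)} = \left(-733 + C\right) \left(2218 + C\right)$
$\left(P{\left(-577 \right)} + Z\right) \left(1759127 + 4937459\right) = \left(\left(-1625794 + \left(-577\right)^{2} + 1485 \left(-577\right)\right) - 888897\right) \left(1759127 + 4937459\right) = \left(\left(-1625794 + 332929 - 856845\right) - 888897\right) 6696586 = \left(-2149710 - 888897\right) 6696586 = \left(-3038607\right) 6696586 = -20348293095702$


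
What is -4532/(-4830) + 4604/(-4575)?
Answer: -50114/736575 ≈ -0.068037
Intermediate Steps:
-4532/(-4830) + 4604/(-4575) = -4532*(-1/4830) + 4604*(-1/4575) = 2266/2415 - 4604/4575 = -50114/736575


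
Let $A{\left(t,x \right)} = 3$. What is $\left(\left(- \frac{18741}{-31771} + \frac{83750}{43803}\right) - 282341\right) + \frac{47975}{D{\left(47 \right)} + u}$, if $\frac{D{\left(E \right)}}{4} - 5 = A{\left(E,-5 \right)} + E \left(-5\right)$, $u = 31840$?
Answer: $- \frac{639671284605820955}{2265630803964} \approx -2.8234 \cdot 10^{5}$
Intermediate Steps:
$D{\left(E \right)} = 32 - 20 E$ ($D{\left(E \right)} = 20 + 4 \left(3 + E \left(-5\right)\right) = 20 + 4 \left(3 - 5 E\right) = 20 - \left(-12 + 20 E\right) = 32 - 20 E$)
$\left(\left(- \frac{18741}{-31771} + \frac{83750}{43803}\right) - 282341\right) + \frac{47975}{D{\left(47 \right)} + u} = \left(\left(- \frac{18741}{-31771} + \frac{83750}{43803}\right) - 282341\right) + \frac{47975}{\left(32 - 940\right) + 31840} = \left(\left(\left(-18741\right) \left(- \frac{1}{31771}\right) + 83750 \cdot \frac{1}{43803}\right) - 282341\right) + \frac{47975}{\left(32 - 940\right) + 31840} = \left(\left(\frac{18741}{31771} + \frac{83750}{43803}\right) - 282341\right) + \frac{47975}{-908 + 31840} = \left(\frac{3481733273}{1391665113} - 282341\right) + \frac{47975}{30932} = - \frac{392920637936260}{1391665113} + 47975 \cdot \frac{1}{30932} = - \frac{392920637936260}{1391665113} + \frac{2525}{1628} = - \frac{639671284605820955}{2265630803964}$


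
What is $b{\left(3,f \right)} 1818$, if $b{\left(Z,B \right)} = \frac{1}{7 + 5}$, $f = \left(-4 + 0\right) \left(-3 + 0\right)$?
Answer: $\frac{303}{2} \approx 151.5$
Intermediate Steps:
$f = 12$ ($f = \left(-4\right) \left(-3\right) = 12$)
$b{\left(Z,B \right)} = \frac{1}{12}$
$b{\left(3,f \right)} 1818 = \frac{1}{12} \cdot 1818 = \frac{303}{2}$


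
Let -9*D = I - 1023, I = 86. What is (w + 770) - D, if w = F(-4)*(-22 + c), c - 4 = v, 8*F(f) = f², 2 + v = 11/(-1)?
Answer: 5435/9 ≈ 603.89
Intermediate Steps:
v = -13 (v = -2 + 11/(-1) = -2 + 11*(-1) = -2 - 11 = -13)
F(f) = f²/8
c = -9 (c = 4 - 13 = -9)
D = 937/9 (D = -(86 - 1023)/9 = -⅑*(-937) = 937/9 ≈ 104.11)
w = -62 (w = ((⅛)*(-4)²)*(-22 - 9) = ((⅛)*16)*(-31) = 2*(-31) = -62)
(w + 770) - D = (-62 + 770) - 1*937/9 = 708 - 937/9 = 5435/9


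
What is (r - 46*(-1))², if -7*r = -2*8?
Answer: 114244/49 ≈ 2331.5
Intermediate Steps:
r = 16/7 (r = -(-2)*8/7 = -⅐*(-16) = 16/7 ≈ 2.2857)
(r - 46*(-1))² = (16/7 - 46*(-1))² = (16/7 + 46)² = (338/7)² = 114244/49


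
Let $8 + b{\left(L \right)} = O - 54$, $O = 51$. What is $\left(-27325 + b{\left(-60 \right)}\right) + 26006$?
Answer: $-1330$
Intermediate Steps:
$b{\left(L \right)} = -11$ ($b{\left(L \right)} = -8 + \left(51 - 54\right) = -8 - 3 = -11$)
$\left(-27325 + b{\left(-60 \right)}\right) + 26006 = \left(-27325 - 11\right) + 26006 = -27336 + 26006 = -1330$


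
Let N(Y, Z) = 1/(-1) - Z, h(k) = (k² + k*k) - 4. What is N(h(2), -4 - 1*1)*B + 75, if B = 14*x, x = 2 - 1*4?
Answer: -37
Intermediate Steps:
x = -2 (x = 2 - 4 = -2)
h(k) = -4 + 2*k² (h(k) = (k² + k²) - 4 = 2*k² - 4 = -4 + 2*k²)
N(Y, Z) = -1 - Z
B = -28 (B = 14*(-2) = -28)
N(h(2), -4 - 1*1)*B + 75 = (-1 - (-4 - 1*1))*(-28) + 75 = (-1 - (-4 - 1))*(-28) + 75 = (-1 - 1*(-5))*(-28) + 75 = (-1 + 5)*(-28) + 75 = 4*(-28) + 75 = -112 + 75 = -37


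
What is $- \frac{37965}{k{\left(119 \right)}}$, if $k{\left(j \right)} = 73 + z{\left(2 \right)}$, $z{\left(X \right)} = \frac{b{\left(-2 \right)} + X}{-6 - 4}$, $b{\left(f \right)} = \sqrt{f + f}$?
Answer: $- \frac{69096300}{132497} - \frac{189825 i}{132497} \approx -521.49 - 1.4327 i$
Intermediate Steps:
$b{\left(f \right)} = \sqrt{2} \sqrt{f}$ ($b{\left(f \right)} = \sqrt{2 f} = \sqrt{2} \sqrt{f}$)
$z{\left(X \right)} = - \frac{i}{5} - \frac{X}{10}$ ($z{\left(X \right)} = \frac{\sqrt{2} \sqrt{-2} + X}{-6 - 4} = \frac{\sqrt{2} i \sqrt{2} + X}{-10} = \left(2 i + X\right) \left(- \frac{1}{10}\right) = \left(X + 2 i\right) \left(- \frac{1}{10}\right) = - \frac{i}{5} - \frac{X}{10}$)
$k{\left(j \right)} = \frac{364}{5} - \frac{i}{5}$ ($k{\left(j \right)} = 73 - \left(\frac{1}{5} + \frac{i}{5}\right) = \frac{364}{5} - \frac{i}{5}$)
$- \frac{37965}{k{\left(119 \right)}} = - \frac{37965}{\frac{364}{5} - \frac{i}{5}} = - 37965 \frac{25 \left(\frac{364}{5} + \frac{i}{5}\right)}{132497} = - \frac{949125 \left(\frac{364}{5} + \frac{i}{5}\right)}{132497}$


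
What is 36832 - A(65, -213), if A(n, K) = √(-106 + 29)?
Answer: 36832 - I*√77 ≈ 36832.0 - 8.775*I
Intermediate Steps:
A(n, K) = I*√77 (A(n, K) = √(-77) = I*√77)
36832 - A(65, -213) = 36832 - I*√77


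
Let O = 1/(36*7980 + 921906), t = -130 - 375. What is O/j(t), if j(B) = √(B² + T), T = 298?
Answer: √255323/308732997078 ≈ 1.6367e-9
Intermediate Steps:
t = -505
O = 1/1209186 (O = 1/(287280 + 921906) = 1/1209186 ≈ 8.2700e-7)
j(B) = √(298 + B²) (j(B) = √(B² + 298) = √(298 + B²))
O/j(t) = 1/(1209186*(√(298 + (-505)²))) = 1/(1209186*(√(298 + 255025))) = 1/(1209186*(√255323)) = (√255323/255323)/1209186 = √255323/308732997078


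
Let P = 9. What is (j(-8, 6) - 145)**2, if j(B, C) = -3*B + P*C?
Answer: 4489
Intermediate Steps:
j(B, C) = -3*B + 9*C
(j(-8, 6) - 145)**2 = ((-3*(-8) + 9*6) - 145)**2 = ((24 + 54) - 145)**2 = (78 - 145)**2 = (-67)**2 = 4489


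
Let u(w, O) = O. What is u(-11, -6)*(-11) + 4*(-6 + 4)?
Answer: 58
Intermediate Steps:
u(-11, -6)*(-11) + 4*(-6 + 4) = -6*(-11) + 4*(-6 + 4) = 66 + 4*(-2) = 66 - 8 = 58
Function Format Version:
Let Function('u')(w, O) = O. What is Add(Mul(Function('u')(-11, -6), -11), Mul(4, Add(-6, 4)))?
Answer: 58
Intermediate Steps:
Add(Mul(Function('u')(-11, -6), -11), Mul(4, Add(-6, 4))) = Add(Mul(-6, -11), Mul(4, Add(-6, 4))) = Add(66, Mul(4, -2)) = Add(66, -8) = 58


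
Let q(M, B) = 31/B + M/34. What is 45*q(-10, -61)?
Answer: -37440/1037 ≈ -36.104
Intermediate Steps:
q(M, B) = 31/B + M/34 (q(M, B) = 31/B + M*(1/34) = 31/B + M/34)
45*q(-10, -61) = 45*(31/(-61) + (1/34)*(-10)) = 45*(31*(-1/61) - 5/17) = 45*(-31/61 - 5/17) = 45*(-832/1037) = -37440/1037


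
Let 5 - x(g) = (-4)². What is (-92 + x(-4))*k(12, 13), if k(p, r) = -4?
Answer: 412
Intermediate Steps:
x(g) = -11 (x(g) = 5 - 1*(-4)² = 5 - 1*16 = 5 - 16 = -11)
(-92 + x(-4))*k(12, 13) = (-92 - 11)*(-4) = -103*(-4) = 412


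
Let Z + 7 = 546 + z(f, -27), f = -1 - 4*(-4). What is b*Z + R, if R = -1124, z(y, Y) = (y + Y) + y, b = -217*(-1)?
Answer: 116490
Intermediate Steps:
f = 15 (f = -1 + 16 = 15)
b = 217
z(y, Y) = Y + 2*y (z(y, Y) = (Y + y) + y = Y + 2*y)
Z = 542 (Z = -7 + (546 + (-27 + 2*15)) = -7 + (546 + (-27 + 30)) = -7 + (546 + 3) = -7 + 549 = 542)
b*Z + R = 217*542 - 1124 = 117614 - 1124 = 116490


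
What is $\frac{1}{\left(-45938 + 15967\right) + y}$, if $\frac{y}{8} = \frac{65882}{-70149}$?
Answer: $- \frac{70149}{2102962735} \approx -3.3357 \cdot 10^{-5}$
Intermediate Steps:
$y = - \frac{527056}{70149}$ ($y = 8 \frac{65882}{-70149} = 8 \cdot 65882 \left(- \frac{1}{70149}\right) = 8 \left(- \frac{65882}{70149}\right) = - \frac{527056}{70149} \approx -7.5134$)
$\frac{1}{\left(-45938 + 15967\right) + y} = \frac{1}{\left(-45938 + 15967\right) - \frac{527056}{70149}} = \frac{1}{-29971 - \frac{527056}{70149}} = \frac{1}{- \frac{2102962735}{70149}} = - \frac{70149}{2102962735}$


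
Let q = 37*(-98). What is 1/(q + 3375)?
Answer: -1/251 ≈ -0.0039841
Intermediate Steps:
q = -3626
1/(q + 3375) = 1/(-3626 + 3375) = 1/(-251) = -1/251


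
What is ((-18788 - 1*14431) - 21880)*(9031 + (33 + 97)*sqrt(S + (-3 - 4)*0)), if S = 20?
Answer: -497599069 - 14325740*sqrt(5) ≈ -5.2963e+8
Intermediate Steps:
((-18788 - 1*14431) - 21880)*(9031 + (33 + 97)*sqrt(S + (-3 - 4)*0)) = ((-18788 - 1*14431) - 21880)*(9031 + (33 + 97)*sqrt(20 + (-3 - 4)*0)) = ((-18788 - 14431) - 21880)*(9031 + 130*sqrt(20 - 7*0)) = (-33219 - 21880)*(9031 + 130*sqrt(20 + 0)) = -55099*(9031 + 130*sqrt(20)) = -55099*(9031 + 130*(2*sqrt(5))) = -55099*(9031 + 260*sqrt(5)) = -497599069 - 14325740*sqrt(5)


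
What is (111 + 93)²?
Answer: 41616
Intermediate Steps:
(111 + 93)² = 204² = 41616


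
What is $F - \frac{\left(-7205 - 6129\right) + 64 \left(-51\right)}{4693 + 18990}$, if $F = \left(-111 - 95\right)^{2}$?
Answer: $\frac{1005028386}{23683} \approx 42437.0$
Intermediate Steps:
$F = 42436$ ($F = \left(-206\right)^{2} = 42436$)
$F - \frac{\left(-7205 - 6129\right) + 64 \left(-51\right)}{4693 + 18990} = 42436 - \frac{\left(-7205 - 6129\right) + 64 \left(-51\right)}{4693 + 18990} = 42436 - \frac{\left(-7205 - 6129\right) - 3264}{23683} = 42436 - \left(-13334 - 3264\right) \frac{1}{23683} = 42436 - \left(-16598\right) \frac{1}{23683} = 42436 - - \frac{16598}{23683} = 42436 + \frac{16598}{23683} = \frac{1005028386}{23683}$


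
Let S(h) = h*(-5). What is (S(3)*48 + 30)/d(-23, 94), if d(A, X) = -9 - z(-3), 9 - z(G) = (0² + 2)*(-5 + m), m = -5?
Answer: 345/19 ≈ 18.158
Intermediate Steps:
S(h) = -5*h
z(G) = 29 (z(G) = 9 - (0² + 2)*(-5 - 5) = 9 - (0 + 2)*(-10) = 9 - 2*(-10) = 9 - 1*(-20) = 9 + 20 = 29)
d(A, X) = -38 (d(A, X) = -9 - 1*29 = -9 - 29 = -38)
(S(3)*48 + 30)/d(-23, 94) = (-5*3*48 + 30)/(-38) = (-15*48 + 30)*(-1/38) = (-720 + 30)*(-1/38) = -690*(-1/38) = 345/19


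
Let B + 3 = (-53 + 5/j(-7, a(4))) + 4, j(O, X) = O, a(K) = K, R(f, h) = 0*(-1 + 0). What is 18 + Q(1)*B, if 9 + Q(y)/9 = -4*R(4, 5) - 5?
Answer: 6660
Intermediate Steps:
R(f, h) = 0 (R(f, h) = 0*(-1) = 0)
Q(y) = -126 (Q(y) = -81 + 9*(-4*0 - 5) = -81 + 9*(0 - 5) = -81 + 9*(-5) = -81 - 45 = -126)
B = -369/7 (B = -3 + ((-53 + 5/(-7)) + 4) = -3 + ((-53 + 5*(-⅐)) + 4) = -3 + ((-53 - 5/7) + 4) = -3 + (-376/7 + 4) = -3 - 348/7 = -369/7 ≈ -52.714)
18 + Q(1)*B = 18 - 126*(-369/7) = 18 + 6642 = 6660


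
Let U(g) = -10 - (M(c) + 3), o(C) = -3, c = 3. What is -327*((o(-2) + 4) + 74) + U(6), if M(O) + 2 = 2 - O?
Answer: -24535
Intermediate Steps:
M(O) = -O (M(O) = -2 + (2 - O) = -O)
U(g) = -10 (U(g) = -10 - (-1*3 + 3) = -10 - (-3 + 3) = -10 - 1*0 = -10 + 0 = -10)
-327*((o(-2) + 4) + 74) + U(6) = -327*((-3 + 4) + 74) - 10 = -327*(1 + 74) - 10 = -327*75 - 10 = -24525 - 10 = -24535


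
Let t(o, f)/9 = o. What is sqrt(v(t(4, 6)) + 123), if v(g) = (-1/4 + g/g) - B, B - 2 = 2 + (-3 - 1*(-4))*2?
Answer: sqrt(471)/2 ≈ 10.851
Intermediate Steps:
t(o, f) = 9*o
B = 6 (B = 2 + (2 + (-3 - 1*(-4))*2) = 2 + (2 + (-3 + 4)*2) = 2 + (2 + 1*2) = 2 + (2 + 2) = 2 + 4 = 6)
v(g) = -21/4 (v(g) = (-1/4 + g/g) - 1*6 = (-1*1/4 + 1) - 6 = (-1/4 + 1) - 6 = 3/4 - 6 = -21/4)
sqrt(v(t(4, 6)) + 123) = sqrt(-21/4 + 123) = sqrt(471/4) = sqrt(471)/2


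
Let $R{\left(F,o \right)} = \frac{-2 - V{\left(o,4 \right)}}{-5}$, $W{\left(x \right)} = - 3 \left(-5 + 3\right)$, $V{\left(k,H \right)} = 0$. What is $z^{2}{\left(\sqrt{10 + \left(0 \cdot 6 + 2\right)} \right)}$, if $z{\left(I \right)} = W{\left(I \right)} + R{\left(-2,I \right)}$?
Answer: $\frac{1024}{25} \approx 40.96$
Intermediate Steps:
$W{\left(x \right)} = 6$ ($W{\left(x \right)} = \left(-3\right) \left(-2\right) = 6$)
$R{\left(F,o \right)} = \frac{2}{5}$ ($R{\left(F,o \right)} = \frac{-2 - 0}{-5} = \left(-2 + 0\right) \left(- \frac{1}{5}\right) = \left(-2\right) \left(- \frac{1}{5}\right) = \frac{2}{5}$)
$z{\left(I \right)} = \frac{32}{5}$ ($z{\left(I \right)} = 6 + \frac{2}{5} = \frac{32}{5}$)
$z^{2}{\left(\sqrt{10 + \left(0 \cdot 6 + 2\right)} \right)} = \left(\frac{32}{5}\right)^{2} = \frac{1024}{25}$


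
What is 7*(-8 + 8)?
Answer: 0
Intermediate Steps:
7*(-8 + 8) = 7*0 = 0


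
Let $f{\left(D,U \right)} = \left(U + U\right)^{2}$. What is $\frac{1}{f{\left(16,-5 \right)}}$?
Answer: $\frac{1}{100} \approx 0.01$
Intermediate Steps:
$f{\left(D,U \right)} = 4 U^{2}$ ($f{\left(D,U \right)} = \left(2 U\right)^{2} = 4 U^{2}$)
$\frac{1}{f{\left(16,-5 \right)}} = \frac{1}{4 \left(-5\right)^{2}} = \frac{1}{4 \cdot 25} = \frac{1}{100}$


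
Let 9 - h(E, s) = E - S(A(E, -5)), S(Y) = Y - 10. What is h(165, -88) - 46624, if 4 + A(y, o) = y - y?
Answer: -46794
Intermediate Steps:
A(y, o) = -4 (A(y, o) = -4 + (y - y) = -4 + 0 = -4)
S(Y) = -10 + Y
h(E, s) = -5 - E (h(E, s) = 9 - (E - (-10 - 4)) = 9 - (E - 1*(-14)) = 9 - (E + 14) = 9 - (14 + E) = 9 + (-14 - E) = -5 - E)
h(165, -88) - 46624 = (-5 - 1*165) - 46624 = (-5 - 165) - 46624 = -170 - 46624 = -46794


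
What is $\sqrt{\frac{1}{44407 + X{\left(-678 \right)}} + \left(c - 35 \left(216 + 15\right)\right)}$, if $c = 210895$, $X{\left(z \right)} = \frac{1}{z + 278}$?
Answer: $\frac{\sqrt{63990008519548786410}}{17762799} \approx 450.34$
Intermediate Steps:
$X{\left(z \right)} = \frac{1}{278 + z}$
$\sqrt{\frac{1}{44407 + X{\left(-678 \right)}} + \left(c - 35 \left(216 + 15\right)\right)} = \sqrt{\frac{1}{44407 + \frac{1}{278 - 678}} + \left(210895 - 35 \left(216 + 15\right)\right)} = \sqrt{\frac{1}{44407 + \frac{1}{-400}} + \left(210895 - 35 \cdot 231\right)} = \sqrt{\frac{1}{44407 - \frac{1}{400}} + \left(210895 - 8085\right)} = \sqrt{\frac{1}{\frac{17762799}{400}} + \left(210895 - 8085\right)} = \sqrt{\frac{400}{17762799} + 202810} = \sqrt{\frac{3602473265590}{17762799}} = \frac{\sqrt{63990008519548786410}}{17762799}$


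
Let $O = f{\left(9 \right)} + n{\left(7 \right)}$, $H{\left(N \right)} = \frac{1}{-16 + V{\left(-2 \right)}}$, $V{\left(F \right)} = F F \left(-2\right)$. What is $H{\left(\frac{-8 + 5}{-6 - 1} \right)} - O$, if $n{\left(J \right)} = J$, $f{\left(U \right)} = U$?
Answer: $- \frac{385}{24} \approx -16.042$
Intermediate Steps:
$V{\left(F \right)} = - 2 F^{2}$ ($V{\left(F \right)} = F^{2} \left(-2\right) = - 2 F^{2}$)
$H{\left(N \right)} = - \frac{1}{24}$ ($H{\left(N \right)} = \frac{1}{-16 - 2 \left(-2\right)^{2}} = \frac{1}{-16 - 8} = \frac{1}{-24} = - \frac{1}{24}$)
$O = 16$ ($O = 9 + 7 = 16$)
$H{\left(\frac{-8 + 5}{-6 - 1} \right)} - O = - \frac{1}{24} - 16 = - \frac{385}{24}$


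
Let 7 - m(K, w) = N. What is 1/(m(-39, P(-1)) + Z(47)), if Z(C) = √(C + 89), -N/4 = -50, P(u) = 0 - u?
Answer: -193/37113 - 2*√34/37113 ≈ -0.0055146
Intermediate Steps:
P(u) = -u
N = 200 (N = -4*(-50) = 200)
m(K, w) = -193 (m(K, w) = 7 - 1*200 = 7 - 200 = -193)
Z(C) = √(89 + C)
1/(m(-39, P(-1)) + Z(47)) = 1/(-193 + √(89 + 47)) = 1/(-193 + √136) = 1/(-193 + 2*√34)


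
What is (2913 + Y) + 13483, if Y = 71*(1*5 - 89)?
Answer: 10432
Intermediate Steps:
Y = -5964 (Y = 71*(5 - 89) = 71*(-84) = -5964)
(2913 + Y) + 13483 = (2913 - 5964) + 13483 = -3051 + 13483 = 10432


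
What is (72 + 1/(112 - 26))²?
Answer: 38353249/7396 ≈ 5185.7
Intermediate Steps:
(72 + 1/(112 - 26))² = (72 + 1/86)² = (6193/86)² = 38353249/7396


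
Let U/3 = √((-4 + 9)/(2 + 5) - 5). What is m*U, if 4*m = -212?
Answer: -159*I*√210/7 ≈ -329.16*I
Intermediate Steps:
m = -53 (m = (¼)*(-212) = -53)
U = 3*I*√210/7 (U = 3*√((-4 + 9)/(2 + 5) - 5) = 3*√(5/7 - 5) = 3*√(-30/7) = 3*(I*√210/7) = 3*I*√210/7 ≈ 6.2106*I)
m*U = -159*I*√210/7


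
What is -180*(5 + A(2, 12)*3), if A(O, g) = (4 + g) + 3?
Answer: -11160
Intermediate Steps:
A(O, g) = 7 + g
-180*(5 + A(2, 12)*3) = -180*(5 + (7 + 12)*3) = -180*(5 + 19*3) = -180*(5 + 57) = -180*62 = -11160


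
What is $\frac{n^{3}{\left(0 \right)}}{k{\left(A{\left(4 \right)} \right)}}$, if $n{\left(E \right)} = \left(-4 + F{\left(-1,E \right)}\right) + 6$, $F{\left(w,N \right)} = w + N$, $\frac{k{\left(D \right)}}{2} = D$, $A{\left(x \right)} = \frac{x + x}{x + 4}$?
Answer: $\frac{1}{2} \approx 0.5$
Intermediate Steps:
$A{\left(x \right)} = \frac{2 x}{4 + x}$
$k{\left(D \right)} = 2 D$
$F{\left(w,N \right)} = N + w$
$n{\left(E \right)} = 1 + E$ ($n{\left(E \right)} = \left(-4 + \left(E - 1\right)\right) + 6 = \left(-4 + \left(-1 + E\right)\right) + 6 = \left(-5 + E\right) + 6 = 1 + E$)
$\frac{n^{3}{\left(0 \right)}}{k{\left(A{\left(4 \right)} \right)}} = \frac{\left(1 + 0\right)^{3}}{2 \cdot 2 \cdot 4 \frac{1}{4 + 4}} = \frac{1^{3}}{2 \cdot 2 \cdot 4 \cdot \frac{1}{8}} = 1 \frac{1}{2 \cdot 2 \cdot 4 \cdot \frac{1}{8}} = 1 \frac{1}{2 \cdot 1} = 1 \cdot \frac{1}{2} = \frac{1}{2}$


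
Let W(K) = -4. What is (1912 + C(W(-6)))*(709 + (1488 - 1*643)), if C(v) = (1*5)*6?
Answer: 3017868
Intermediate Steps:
C(v) = 30 (C(v) = 5*6 = 30)
(1912 + C(W(-6)))*(709 + (1488 - 1*643)) = (1912 + 30)*(709 + (1488 - 1*643)) = 1942*(709 + (1488 - 643)) = 1942*(709 + 845) = 1942*1554 = 3017868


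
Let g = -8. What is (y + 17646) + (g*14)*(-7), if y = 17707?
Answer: 36137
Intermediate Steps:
(y + 17646) + (g*14)*(-7) = (17707 + 17646) - 8*14*(-7) = 35353 - 112*(-7) = 35353 + 784 = 36137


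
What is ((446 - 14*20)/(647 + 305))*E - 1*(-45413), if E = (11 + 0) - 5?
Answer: 10808543/238 ≈ 45414.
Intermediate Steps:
E = 6 (E = 11 - 5 = 6)
((446 - 14*20)/(647 + 305))*E - 1*(-45413) = ((446 - 14*20)/(647 + 305))*6 - 1*(-45413) = ((446 - 280)/952)*6 + 45413 = (166*(1/952))*6 + 45413 = (83/476)*6 + 45413 = 249/238 + 45413 = 10808543/238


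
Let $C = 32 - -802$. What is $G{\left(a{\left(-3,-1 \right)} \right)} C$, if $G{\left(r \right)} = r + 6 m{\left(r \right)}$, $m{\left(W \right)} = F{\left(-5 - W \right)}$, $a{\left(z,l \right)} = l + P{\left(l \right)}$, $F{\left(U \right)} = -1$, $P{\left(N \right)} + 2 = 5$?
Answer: $-3336$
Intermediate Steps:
$P{\left(N \right)} = 3$ ($P{\left(N \right)} = -2 + 5 = 3$)
$a{\left(z,l \right)} = 3 + l$ ($a{\left(z,l \right)} = l + 3 = 3 + l$)
$m{\left(W \right)} = -1$
$G{\left(r \right)} = -6 + r$ ($G{\left(r \right)} = r + 6 \left(-1\right) = r - 6 = -6 + r$)
$C = 834$ ($C = 32 + 802 = 834$)
$G{\left(a{\left(-3,-1 \right)} \right)} C = \left(-6 + \left(3 - 1\right)\right) 834 = \left(-6 + 2\right) 834 = \left(-4\right) 834 = -3336$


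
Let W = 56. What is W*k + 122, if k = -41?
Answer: -2174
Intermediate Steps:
W*k + 122 = 56*(-41) + 122 = -2296 + 122 = -2174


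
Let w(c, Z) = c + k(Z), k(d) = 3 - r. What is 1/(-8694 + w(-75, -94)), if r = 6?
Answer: -1/8772 ≈ -0.00011400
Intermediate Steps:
k(d) = -3 (k(d) = 3 - 1*6 = 3 - 6 = -3)
w(c, Z) = -3 + c (w(c, Z) = c - 3 = -3 + c)
1/(-8694 + w(-75, -94)) = 1/(-8694 + (-3 - 75)) = 1/(-8694 - 78) = 1/(-8772) = -1/8772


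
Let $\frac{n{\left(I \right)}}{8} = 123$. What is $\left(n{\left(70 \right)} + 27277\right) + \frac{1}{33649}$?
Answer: $\frac{950954390}{33649} \approx 28261.0$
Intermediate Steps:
$n{\left(I \right)} = 984$ ($n{\left(I \right)} = 8 \cdot 123 = 984$)
$\left(n{\left(70 \right)} + 27277\right) + \frac{1}{33649} = \left(984 + 27277\right) + \frac{1}{33649} = 28261 + \frac{1}{33649} = \frac{950954390}{33649}$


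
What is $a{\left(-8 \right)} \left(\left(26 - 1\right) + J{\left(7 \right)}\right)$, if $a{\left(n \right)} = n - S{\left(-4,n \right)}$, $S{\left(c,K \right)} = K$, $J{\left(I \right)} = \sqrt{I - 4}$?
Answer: $0$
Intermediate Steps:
$J{\left(I \right)} = \sqrt{-4 + I}$
$a{\left(n \right)} = 0$ ($a{\left(n \right)} = n - n = 0$)
$a{\left(-8 \right)} \left(\left(26 - 1\right) + J{\left(7 \right)}\right) = 0 \left(\left(26 - 1\right) + \sqrt{-4 + 7}\right) = 0 \left(25 + \sqrt{3}\right) = 0$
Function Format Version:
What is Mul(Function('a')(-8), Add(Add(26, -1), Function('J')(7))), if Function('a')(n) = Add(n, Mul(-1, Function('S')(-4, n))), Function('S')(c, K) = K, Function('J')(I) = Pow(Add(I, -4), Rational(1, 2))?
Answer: 0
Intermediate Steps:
Function('J')(I) = Pow(Add(-4, I), Rational(1, 2))
Function('a')(n) = 0 (Function('a')(n) = Add(n, Mul(-1, n)) = 0)
Mul(Function('a')(-8), Add(Add(26, -1), Function('J')(7))) = Mul(0, Add(Add(26, -1), Pow(Add(-4, 7), Rational(1, 2)))) = Mul(0, Add(25, Pow(3, Rational(1, 2)))) = 0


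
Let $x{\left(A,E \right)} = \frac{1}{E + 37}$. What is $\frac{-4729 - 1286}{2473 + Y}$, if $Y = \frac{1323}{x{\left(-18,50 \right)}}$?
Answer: $- \frac{6015}{117574} \approx -0.051159$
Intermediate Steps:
$x{\left(A,E \right)} = \frac{1}{37 + E}$
$Y = 115101$ ($Y = \frac{1323}{\frac{1}{37 + 50}} = \frac{1323}{\frac{1}{87}} = 1323 \frac{1}{\frac{1}{87}} = 1323 \cdot 87 = 115101$)
$\frac{-4729 - 1286}{2473 + Y} = \frac{-4729 - 1286}{2473 + 115101} = - \frac{6015}{117574}$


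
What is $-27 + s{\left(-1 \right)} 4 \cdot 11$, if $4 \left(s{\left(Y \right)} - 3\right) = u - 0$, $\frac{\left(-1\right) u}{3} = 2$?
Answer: $39$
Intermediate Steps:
$u = -6$ ($u = \left(-3\right) 2 = -6$)
$s{\left(Y \right)} = \frac{3}{2}$ ($s{\left(Y \right)} = 3 + \frac{-6 - 0}{4} = 3 + \frac{-6 + 0}{4} = 3 + \frac{1}{4} \left(-6\right) = 3 - \frac{3}{2} = \frac{3}{2}$)
$-27 + s{\left(-1 \right)} 4 \cdot 11 = -27 + \frac{3 \cdot 4 \cdot 11}{2} = -27 + \frac{3}{2} \cdot 44 = -27 + 66 = 39$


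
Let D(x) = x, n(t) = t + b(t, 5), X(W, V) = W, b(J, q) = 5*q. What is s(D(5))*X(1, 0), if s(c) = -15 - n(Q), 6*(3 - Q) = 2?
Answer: -128/3 ≈ -42.667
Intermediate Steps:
Q = 8/3 (Q = 3 - 1/6*2 = 3 - 1/3 = 8/3 ≈ 2.6667)
n(t) = 25 + t (n(t) = t + 5*5 = t + 25 = 25 + t)
s(c) = -128/3 (s(c) = -15 - (25 + 8/3) = -15 - 1*83/3 = -15 - 83/3 = -128/3)
s(D(5))*X(1, 0) = -128/3*1 = -128/3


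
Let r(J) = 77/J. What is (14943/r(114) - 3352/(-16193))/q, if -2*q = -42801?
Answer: 55170131980/53366897661 ≈ 1.0338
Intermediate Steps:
q = 42801/2 (q = -½*(-42801) = 42801/2 ≈ 21401.)
(14943/r(114) - 3352/(-16193))/q = (14943/((77/114)) - 3352/(-16193))/(42801/2) = (14943/((77*(1/114))) - 3352*(-1/16193))*(2/42801) = (14943/(77/114) + 3352/16193)*(2/42801) = (14943*(114/77) + 3352/16193)*(2/42801) = (1703502/77 + 3352/16193)*(2/42801) = (27585065990/1246861)*(2/42801) = 55170131980/53366897661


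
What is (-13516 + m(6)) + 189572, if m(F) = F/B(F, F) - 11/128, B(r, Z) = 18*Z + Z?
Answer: 428168111/2432 ≈ 1.7606e+5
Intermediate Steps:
B(r, Z) = 19*Z
m(F) = -81/2432 (m(F) = F/((19*F)) - 11/128 = F*(1/(19*F)) - 11*1/128 = 1/19 - 11/128 = -81/2432)
(-13516 + m(6)) + 189572 = (-13516 - 81/2432) + 189572 = -32870993/2432 + 189572 = 428168111/2432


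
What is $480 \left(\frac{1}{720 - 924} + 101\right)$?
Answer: $\frac{824120}{17} \approx 48478.0$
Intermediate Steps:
$480 \left(\frac{1}{720 - 924} + 101\right) = 480 \left(\frac{1}{-204} + 101\right) = 480 \left(- \frac{1}{204} + 101\right) = 480 \cdot \frac{20603}{204} = \frac{824120}{17}$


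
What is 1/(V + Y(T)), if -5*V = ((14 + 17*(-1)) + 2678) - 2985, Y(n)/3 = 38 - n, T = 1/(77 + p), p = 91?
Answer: 56/9855 ≈ 0.0056824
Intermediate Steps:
T = 1/168 (T = 1/(77 + 91) = 1/168 ≈ 0.0059524)
Y(n) = 114 - 3*n (Y(n) = 3*(38 - n) = 114 - 3*n)
V = 62 (V = -(((14 + 17*(-1)) + 2678) - 2985)/5 = -(((14 - 17) + 2678) - 2985)/5 = -((-3 + 2678) - 2985)/5 = -(2675 - 2985)/5 = -⅕*(-310) = 62)
1/(V + Y(T)) = 1/(62 + (114 - 3*1/168)) = 1/(62 + (114 - 1/56)) = 1/(62 + 6383/56) = 1/(9855/56) = 56/9855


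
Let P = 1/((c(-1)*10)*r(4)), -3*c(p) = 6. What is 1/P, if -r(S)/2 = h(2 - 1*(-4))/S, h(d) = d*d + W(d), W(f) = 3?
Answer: 390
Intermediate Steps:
c(p) = -2 (c(p) = -⅓*6 = -2)
h(d) = 3 + d² (h(d) = d*d + 3 = d² + 3 = 3 + d²)
r(S) = -78/S (r(S) = -2*(3 + (2 - 1*(-4))²)/S = -2*(3 + (2 + 4)²)/S = -2*(3 + 6²)/S = -2*(3 + 36)/S = -78/S)
P = 1/390 (P = 1/((-2*10)*(-78/4)) = 1/(-(-1560)/4) = 1/(-20*(-39/2)) = 1/390 ≈ 0.0025641)
1/P = 1/(1/390) = 390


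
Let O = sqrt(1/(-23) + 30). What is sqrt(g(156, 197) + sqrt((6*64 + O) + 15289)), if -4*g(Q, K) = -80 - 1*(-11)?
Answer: sqrt(36501 + 92*sqrt(23)*sqrt(360479 + sqrt(15847)))/46 ≈ 11.936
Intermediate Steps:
O = sqrt(15847)/23 (O = sqrt(-1/23 + 30) = sqrt(689/23) = sqrt(15847)/23 ≈ 5.4733)
g(Q, K) = 69/4 (g(Q, K) = -(-80 - 1*(-11))/4 = -(-80 + 11)/4 = -1/4*(-69) = 69/4)
sqrt(g(156, 197) + sqrt((6*64 + O) + 15289)) = sqrt(69/4 + sqrt((6*64 + sqrt(15847)/23) + 15289)) = sqrt(69/4 + sqrt((384 + sqrt(15847)/23) + 15289)) = sqrt(69/4 + sqrt(15673 + sqrt(15847)/23))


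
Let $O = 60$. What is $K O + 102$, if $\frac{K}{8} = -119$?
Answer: $-57018$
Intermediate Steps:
$K = -952$ ($K = 8 \left(-119\right) = -952$)
$K O + 102 = \left(-952\right) 60 + 102 = -57120 + 102 = -57018$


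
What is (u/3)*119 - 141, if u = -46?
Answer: -5897/3 ≈ -1965.7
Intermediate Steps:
(u/3)*119 - 141 = -46/3*119 - 141 = -5474/3 - 141 = -5897/3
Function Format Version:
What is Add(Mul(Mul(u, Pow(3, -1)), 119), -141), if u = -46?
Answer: Rational(-5897, 3) ≈ -1965.7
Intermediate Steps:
Add(Mul(Mul(u, Pow(3, -1)), 119), -141) = Add(Mul(Mul(-46, Pow(3, -1)), 119), -141) = Add(Mul(Mul(-46, Rational(1, 3)), 119), -141) = Add(Mul(Rational(-46, 3), 119), -141) = Add(Rational(-5474, 3), -141) = Rational(-5897, 3)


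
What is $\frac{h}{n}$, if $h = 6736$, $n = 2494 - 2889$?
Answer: $- \frac{6736}{395} \approx -17.053$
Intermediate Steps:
$n = -395$
$\frac{h}{n} = \frac{6736}{-395} = 6736 \left(- \frac{1}{395}\right) = - \frac{6736}{395}$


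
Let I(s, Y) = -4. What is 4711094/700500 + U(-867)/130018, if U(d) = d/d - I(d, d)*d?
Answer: 76262298274/11384701125 ≈ 6.6987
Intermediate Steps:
U(d) = 1 + 4*d (U(d) = d/d - (-4)*d = 1 + 4*d)
4711094/700500 + U(-867)/130018 = 4711094/700500 + (1 + 4*(-867))/130018 = 4711094*(1/700500) + (1 - 3468)*(1/130018) = 2355547/350250 - 3467*1/130018 = 2355547/350250 - 3467/130018 = 76262298274/11384701125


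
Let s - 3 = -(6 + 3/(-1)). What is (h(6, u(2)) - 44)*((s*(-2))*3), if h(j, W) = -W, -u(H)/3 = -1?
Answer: 0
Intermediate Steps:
s = 0 (s = 3 - (6 + 3/(-1)) = 3 - (6 + 3*(-1)) = 3 - (6 - 3) = 3 - 1*3 = 3 - 3 = 0)
u(H) = 3 (u(H) = -3*(-1) = 3)
(h(6, u(2)) - 44)*((s*(-2))*3) = (-1*3 - 44)*((0*(-2))*3) = (-3 - 44)*(0*3) = -47*0 = 0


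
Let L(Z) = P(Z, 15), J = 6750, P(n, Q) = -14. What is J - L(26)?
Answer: 6764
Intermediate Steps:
L(Z) = -14
J - L(26) = 6750 - 1*(-14) = 6750 + 14 = 6764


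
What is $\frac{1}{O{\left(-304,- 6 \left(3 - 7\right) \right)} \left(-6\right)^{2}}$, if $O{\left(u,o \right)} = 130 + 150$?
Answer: $\frac{1}{10080} \approx 9.9206 \cdot 10^{-5}$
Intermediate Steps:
$O{\left(u,o \right)} = 280$
$\frac{1}{O{\left(-304,- 6 \left(3 - 7\right) \right)} \left(-6\right)^{2}} = \frac{1}{280 \left(-6\right)^{2}} = \frac{1}{280 \cdot 36} = \frac{1}{10080}$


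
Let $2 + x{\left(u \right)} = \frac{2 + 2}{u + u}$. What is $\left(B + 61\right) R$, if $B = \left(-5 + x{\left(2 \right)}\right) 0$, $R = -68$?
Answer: $-4148$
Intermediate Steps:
$x{\left(u \right)} = -2 + \frac{2}{u}$ ($x{\left(u \right)} = -2 + \frac{2 + 2}{u + u} = -2 + \frac{4}{2 u} = -2 + 4 \frac{1}{2 u} = -2 + \frac{2}{u}$)
$B = 0$ ($B = \left(-5 - \left(2 - \frac{2}{2}\right)\right) 0 = \left(-5 + \left(-2 + 2 \cdot \frac{1}{2}\right)\right) 0 = \left(-5 + \left(-2 + 1\right)\right) 0 = \left(-5 - 1\right) 0 = \left(-6\right) 0 = 0$)
$\left(B + 61\right) R = \left(0 + 61\right) \left(-68\right) = 61 \left(-68\right) = -4148$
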